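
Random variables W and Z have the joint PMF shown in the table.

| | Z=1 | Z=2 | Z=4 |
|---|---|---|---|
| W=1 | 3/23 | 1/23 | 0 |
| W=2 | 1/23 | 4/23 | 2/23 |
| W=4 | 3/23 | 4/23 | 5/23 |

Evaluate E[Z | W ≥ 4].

P(W ≥ 4) = 12/23.
Σ Z·P over the event = 1·(3/23) + 2·(4/23) + 4·(5/23) = 31/23.
E[Z | W ≥ 4] = (31/23) / (12/23) = 31/12.

31/12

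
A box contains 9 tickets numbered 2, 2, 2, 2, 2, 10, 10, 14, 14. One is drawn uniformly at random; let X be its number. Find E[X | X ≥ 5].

P(X ≥ 5) = 4/9.
Σ over the event: 10·2/9 + 14·2/9 = 16/3.
E[X | X ≥ 5] = (16/3) / (4/9) = 12.

12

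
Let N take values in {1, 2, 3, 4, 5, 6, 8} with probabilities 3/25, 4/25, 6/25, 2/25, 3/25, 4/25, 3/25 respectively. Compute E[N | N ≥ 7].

P(N ≥ 7) = 3/25.
Σ over the event: 8·3/25 = 24/25.
E[N | N ≥ 7] = (24/25) / (3/25) = 8.

8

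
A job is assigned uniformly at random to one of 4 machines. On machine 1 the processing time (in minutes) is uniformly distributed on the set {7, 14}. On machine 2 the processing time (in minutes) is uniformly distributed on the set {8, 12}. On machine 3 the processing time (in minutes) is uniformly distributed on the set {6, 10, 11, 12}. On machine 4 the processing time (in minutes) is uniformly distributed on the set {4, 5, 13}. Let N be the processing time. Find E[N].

E[N | machine 1] = (7+14)/2 = 21/2.
E[N | machine 2] = (8+12)/2 = 10.
E[N | machine 3] = (6+10+11+12)/4 = 39/4.
E[N | machine 4] = (4+5+13)/3 = 22/3.
E[N] = (1/4)·(21/2) + (1/4)·(10) + (1/4)·(39/4) + (1/4)·(22/3) = 451/48.

451/48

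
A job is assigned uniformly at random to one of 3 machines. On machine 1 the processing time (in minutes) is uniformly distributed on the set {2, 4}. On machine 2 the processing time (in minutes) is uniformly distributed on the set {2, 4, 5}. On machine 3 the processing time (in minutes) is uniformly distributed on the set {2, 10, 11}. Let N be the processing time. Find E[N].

43/9

E[N | machine 1] = (2+4)/2 = 3.
E[N | machine 2] = (2+4+5)/3 = 11/3.
E[N | machine 3] = (2+10+11)/3 = 23/3.
E[N] = (1/3)·(3) + (1/3)·(11/3) + (1/3)·(23/3) = 43/9.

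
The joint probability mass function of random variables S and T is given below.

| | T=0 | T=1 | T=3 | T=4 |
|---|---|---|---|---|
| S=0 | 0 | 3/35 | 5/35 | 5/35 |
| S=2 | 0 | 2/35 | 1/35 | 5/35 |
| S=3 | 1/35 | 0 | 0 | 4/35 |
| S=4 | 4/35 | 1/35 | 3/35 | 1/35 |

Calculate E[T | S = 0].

38/13

P(S = 0) = 13/35.
Σ T·P over the event = 1·(3/35) + 3·(5/35) + 4·(5/35) = 38/35.
E[T | S = 0] = (38/35) / (13/35) = 38/13.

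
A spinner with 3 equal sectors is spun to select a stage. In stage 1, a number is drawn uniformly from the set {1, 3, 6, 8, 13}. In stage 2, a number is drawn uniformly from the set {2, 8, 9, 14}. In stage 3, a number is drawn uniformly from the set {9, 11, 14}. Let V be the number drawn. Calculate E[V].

E[V | stage 1] = (1+3+6+8+13)/5 = 31/5.
E[V | stage 2] = (2+8+9+14)/4 = 33/4.
E[V | stage 3] = (9+11+14)/3 = 34/3.
E[V] = (1/3)·(31/5) + (1/3)·(33/4) + (1/3)·(34/3) = 1547/180.

1547/180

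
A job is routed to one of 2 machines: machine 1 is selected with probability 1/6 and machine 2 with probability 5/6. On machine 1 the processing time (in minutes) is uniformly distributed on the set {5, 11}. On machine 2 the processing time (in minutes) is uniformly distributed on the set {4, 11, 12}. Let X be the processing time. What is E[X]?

53/6

E[X | machine 1] = (5+11)/2 = 8.
E[X | machine 2] = (4+11+12)/3 = 9.
E[X] = (1/6)·(8) + (5/6)·(9) = 53/6.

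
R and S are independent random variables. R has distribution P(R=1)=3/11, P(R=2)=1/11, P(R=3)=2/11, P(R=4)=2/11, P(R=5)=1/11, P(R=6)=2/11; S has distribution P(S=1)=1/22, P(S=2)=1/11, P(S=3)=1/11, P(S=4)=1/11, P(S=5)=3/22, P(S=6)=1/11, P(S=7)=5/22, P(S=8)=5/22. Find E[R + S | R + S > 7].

1719/167

P(R + S > 7) = 167/242.
Summing (R+S)·P(x,y) over outcomes with R + S > 7 gives 1719/242.
E[R + S | R + S > 7] = (1719/242) / (167/242) = 1719/167.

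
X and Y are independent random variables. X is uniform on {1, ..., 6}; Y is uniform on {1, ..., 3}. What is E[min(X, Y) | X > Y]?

P(X > Y) = 2/3.
Summing min(X,Y)·P(x,y) over outcomes with X > Y gives 11/9.
E[min(X, Y) | X > Y] = (11/9) / (2/3) = 11/6.

11/6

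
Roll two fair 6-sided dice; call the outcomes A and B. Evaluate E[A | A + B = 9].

9/2

P(A + B = 9) = 1/9.
Summing A·P(x,y) over outcomes with A + B = 9 gives 1/2.
E[A | A + B = 9] = (1/2) / (1/9) = 9/2.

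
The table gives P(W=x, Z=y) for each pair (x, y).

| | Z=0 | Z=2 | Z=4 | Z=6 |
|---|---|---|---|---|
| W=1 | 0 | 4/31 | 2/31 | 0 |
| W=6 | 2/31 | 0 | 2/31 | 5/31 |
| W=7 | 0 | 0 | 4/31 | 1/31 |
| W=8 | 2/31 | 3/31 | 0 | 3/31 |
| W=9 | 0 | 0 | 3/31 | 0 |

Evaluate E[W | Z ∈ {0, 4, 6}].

P(Z ∈ {0, 4, 6}) = 24/31.
Summing W·P(W=x,Z=y) over the conditioning event gives 158/31.
E[W | Z ∈ {0, 4, 6}] = (158/31) / (24/31) = 79/12.

79/12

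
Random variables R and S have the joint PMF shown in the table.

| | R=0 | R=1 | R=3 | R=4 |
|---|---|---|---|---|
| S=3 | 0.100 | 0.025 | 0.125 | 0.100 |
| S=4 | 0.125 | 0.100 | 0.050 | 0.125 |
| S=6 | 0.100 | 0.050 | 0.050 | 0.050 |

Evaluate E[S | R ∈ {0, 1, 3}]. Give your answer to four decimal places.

4.2069

P(R ∈ {0, 1, 3}) = 0.725.
Summing S·P(R=x,S=y) over the conditioning event gives 3.050.
E[S | R ∈ {0, 1, 3}] = (3.050) / (0.725) = 4.2069.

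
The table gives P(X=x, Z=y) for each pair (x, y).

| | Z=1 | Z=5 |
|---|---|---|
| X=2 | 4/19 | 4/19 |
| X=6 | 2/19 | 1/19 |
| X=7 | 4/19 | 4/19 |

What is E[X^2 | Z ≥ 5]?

248/9

P(Z ≥ 5) = 9/19.
Σ X^2·P over the event = 4·(4/19) + 36·(1/19) + 49·(4/19) = 248/19.
E[X^2 | Z ≥ 5] = (248/19) / (9/19) = 248/9.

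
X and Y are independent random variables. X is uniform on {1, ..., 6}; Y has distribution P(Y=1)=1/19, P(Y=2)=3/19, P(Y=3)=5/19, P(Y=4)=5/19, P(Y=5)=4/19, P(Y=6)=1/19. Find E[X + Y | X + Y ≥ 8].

446/49

P(X + Y ≥ 8) = 49/114.
Summing (X+Y)·P(x,y) over outcomes with X + Y ≥ 8 gives 223/57.
E[X + Y | X + Y ≥ 8] = (223/57) / (49/114) = 446/49.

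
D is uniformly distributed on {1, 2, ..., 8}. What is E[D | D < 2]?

Given D < 2, D is equally likely to be any of {1}.
E[D | D < 2] = (1) / 1 = 1.

1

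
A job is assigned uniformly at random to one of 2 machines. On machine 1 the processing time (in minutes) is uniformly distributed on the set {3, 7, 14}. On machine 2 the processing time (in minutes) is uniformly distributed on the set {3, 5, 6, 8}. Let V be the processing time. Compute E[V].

E[V | machine 1] = (3+7+14)/3 = 8.
E[V | machine 2] = (3+5+6+8)/4 = 11/2.
By the law of total expectation,
E[V] = (1/2)·(8) + (1/2)·(11/2) = 27/4.

27/4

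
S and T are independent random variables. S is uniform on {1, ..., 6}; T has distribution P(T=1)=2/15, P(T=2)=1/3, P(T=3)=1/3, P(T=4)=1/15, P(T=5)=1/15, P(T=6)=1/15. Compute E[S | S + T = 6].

P(S + T = 6) = 7/45.
Summing S·P(x,y) over outcomes with S + T = 6 gives 8/15.
E[S | S + T = 6] = (8/15) / (7/45) = 24/7.

24/7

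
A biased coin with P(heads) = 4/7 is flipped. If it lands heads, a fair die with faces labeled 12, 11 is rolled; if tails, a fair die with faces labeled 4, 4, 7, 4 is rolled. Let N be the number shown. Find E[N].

241/28

E[N | heads] = (12+11)/2 = 23/2.
E[N | tails] = (4+4+7+4)/4 = 19/4.
By the law of total expectation,
E[N] = (4/7)·(23/2) + (3/7)·(19/4) = 241/28.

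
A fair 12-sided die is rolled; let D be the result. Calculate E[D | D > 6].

19/2

Given D > 6, D is equally likely to be any of {7, 8, 9, 10, 11, 12}.
E[D | D > 6] = (7 + 8 + 9 + 10 + 11 + 12) / 6 = 19/2.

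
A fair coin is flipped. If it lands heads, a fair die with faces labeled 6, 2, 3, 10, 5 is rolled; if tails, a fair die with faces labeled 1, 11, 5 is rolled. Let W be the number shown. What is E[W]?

163/30

E[W | heads] = (6+2+3+10+5)/5 = 26/5.
E[W | tails] = (1+11+5)/3 = 17/3.
By the law of total expectation,
E[W] = (1/2)·(26/5) + (1/2)·(17/3) = 163/30.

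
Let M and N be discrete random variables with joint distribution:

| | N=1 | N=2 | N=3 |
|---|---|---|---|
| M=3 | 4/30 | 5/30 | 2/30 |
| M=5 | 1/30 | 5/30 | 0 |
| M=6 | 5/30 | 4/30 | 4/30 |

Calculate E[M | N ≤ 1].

P(N ≤ 1) = 1/3.
Σ M·P over the event = 3·(4/30) + 5·(1/30) + 6·(5/30) = 47/30.
E[M | N ≤ 1] = (47/30) / (1/3) = 47/10.

47/10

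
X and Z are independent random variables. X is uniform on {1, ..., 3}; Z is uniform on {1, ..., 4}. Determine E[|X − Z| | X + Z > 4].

Outcomes with X + Z > 4: (1,4), (2,3), (2,4), (3,2), (3,3), (3,4), each with probability 1/12.
E[|X − Z| | X + Z > 4] = (3 + 1 + 2 + 1 + 0 + 1) / 6 = 4/3.

4/3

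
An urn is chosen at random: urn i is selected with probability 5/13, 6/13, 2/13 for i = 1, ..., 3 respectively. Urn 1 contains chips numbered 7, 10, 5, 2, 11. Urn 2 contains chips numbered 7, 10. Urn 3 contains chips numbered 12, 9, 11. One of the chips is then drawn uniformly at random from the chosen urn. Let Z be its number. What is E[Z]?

322/39

E[Z | urn 1] = (7+10+5+2+11)/5 = 7.
E[Z | urn 2] = (7+10)/2 = 17/2.
E[Z | urn 3] = (12+9+11)/3 = 32/3.
By the law of total expectation,
E[Z] = (5/13)·(7) + (6/13)·(17/2) + (2/13)·(32/3) = 322/39.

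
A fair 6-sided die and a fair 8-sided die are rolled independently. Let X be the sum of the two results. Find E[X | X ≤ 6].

14/3

P(X ≤ 6) = 5/16.
Σ over the event: 2·1/48 + 3·1/24 + 4·1/16 + 5·1/12 + 6·5/48 = 35/24.
E[X | X ≤ 6] = (35/24) / (5/16) = 14/3.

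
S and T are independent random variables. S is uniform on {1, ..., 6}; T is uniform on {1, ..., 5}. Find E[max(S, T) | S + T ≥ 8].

Outcomes with S + T ≥ 8: (3,5), (4,4), (4,5), (5,3), (5,4), (5,5), (6,2), (6,3), (6,4), (6,5), each with probability 1/30.
E[max(S, T) | S + T ≥ 8] = (5 + 4 + 5 + 5 + 5 + 5 + 6 + 6 + 6 + 6) / 10 = 53/10.

53/10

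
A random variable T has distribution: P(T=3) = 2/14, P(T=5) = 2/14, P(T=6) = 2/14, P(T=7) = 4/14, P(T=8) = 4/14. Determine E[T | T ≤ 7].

P(T ≤ 7) = 5/7.
Σ over the event: 3·1/7 + 5·1/7 + 6·1/7 + 7·2/7 = 4.
E[T | T ≤ 7] = (4) / (5/7) = 28/5.

28/5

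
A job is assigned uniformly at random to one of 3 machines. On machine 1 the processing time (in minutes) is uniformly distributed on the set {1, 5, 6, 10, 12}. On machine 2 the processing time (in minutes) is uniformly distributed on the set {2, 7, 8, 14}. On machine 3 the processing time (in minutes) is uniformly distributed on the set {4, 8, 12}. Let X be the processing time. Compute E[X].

451/60

E[X | machine 1] = (1+5+6+10+12)/5 = 34/5.
E[X | machine 2] = (2+7+8+14)/4 = 31/4.
E[X | machine 3] = (4+8+12)/3 = 8.
By the law of total expectation,
E[X] = (1/3)·(34/5) + (1/3)·(31/4) + (1/3)·(8) = 451/60.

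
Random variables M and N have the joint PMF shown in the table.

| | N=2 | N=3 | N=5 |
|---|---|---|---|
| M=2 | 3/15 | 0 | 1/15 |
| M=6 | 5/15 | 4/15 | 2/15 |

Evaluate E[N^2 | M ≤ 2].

P(M ≤ 2) = 4/15.
Summing N^2·P(M=x,N=y) over the conditioning event gives 37/15.
E[N^2 | M ≤ 2] = (37/15) / (4/15) = 37/4.

37/4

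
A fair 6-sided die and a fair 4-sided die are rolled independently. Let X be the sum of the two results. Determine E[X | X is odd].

6

P(X is odd) = 1/2.
Σ over the event: 3·1/12 + 5·1/6 + 7·1/6 + 9·1/12 = 3.
E[X | X is odd] = (3) / (1/2) = 6.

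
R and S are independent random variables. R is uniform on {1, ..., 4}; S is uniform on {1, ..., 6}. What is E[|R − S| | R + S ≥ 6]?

P(R + S ≥ 6) = 7/12.
Summing |R−S|·P(x,y) over outcomes with R + S ≥ 6 gives 5/4.
E[|R − S| | R + S ≥ 6] = (5/4) / (7/12) = 15/7.

15/7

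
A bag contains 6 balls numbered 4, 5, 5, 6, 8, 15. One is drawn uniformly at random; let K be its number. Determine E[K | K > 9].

P(K > 9) = 1/6.
Σ over the event: 15·1/6 = 5/2.
E[K | K > 9] = (5/2) / (1/6) = 15.

15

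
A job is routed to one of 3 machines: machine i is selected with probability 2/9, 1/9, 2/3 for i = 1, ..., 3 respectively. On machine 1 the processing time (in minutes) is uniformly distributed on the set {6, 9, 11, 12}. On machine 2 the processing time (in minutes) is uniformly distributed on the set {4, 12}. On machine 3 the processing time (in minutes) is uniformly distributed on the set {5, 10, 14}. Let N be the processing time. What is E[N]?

E[N | machine 1] = (6+9+11+12)/4 = 19/2.
E[N | machine 2] = (4+12)/2 = 8.
E[N | machine 3] = (5+10+14)/3 = 29/3.
E[N] = (2/9)·(19/2) + (1/9)·(8) + (2/3)·(29/3) = 85/9.

85/9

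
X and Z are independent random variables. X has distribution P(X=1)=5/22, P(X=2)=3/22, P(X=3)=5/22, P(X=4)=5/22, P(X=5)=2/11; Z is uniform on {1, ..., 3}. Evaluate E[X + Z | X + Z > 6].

P(X + Z > 6) = 13/66.
Summing (X+Z)·P(x,y) over outcomes with X + Z > 6 gives 95/66.
E[X + Z | X + Z > 6] = (95/66) / (13/66) = 95/13.

95/13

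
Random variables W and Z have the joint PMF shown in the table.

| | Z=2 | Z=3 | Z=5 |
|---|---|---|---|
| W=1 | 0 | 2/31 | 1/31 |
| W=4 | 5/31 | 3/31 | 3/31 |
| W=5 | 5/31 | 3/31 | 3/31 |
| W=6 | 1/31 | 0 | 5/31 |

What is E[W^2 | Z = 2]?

241/11

P(Z = 2) = 11/31.
Σ W^2·P over the event = 16·(5/31) + 25·(5/31) + 36·(1/31) = 241/31.
E[W^2 | Z = 2] = (241/31) / (11/31) = 241/11.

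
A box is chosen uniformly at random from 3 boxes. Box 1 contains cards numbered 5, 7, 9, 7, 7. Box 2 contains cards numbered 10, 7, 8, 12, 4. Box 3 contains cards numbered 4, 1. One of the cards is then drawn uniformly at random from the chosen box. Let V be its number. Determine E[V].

59/10

E[V | box 1] = (5+7+9+7+7)/5 = 7.
E[V | box 2] = (10+7+8+12+4)/5 = 41/5.
E[V | box 3] = (4+1)/2 = 5/2.
By the law of total expectation,
E[V] = (1/3)·(7) + (1/3)·(41/5) + (1/3)·(5/2) = 59/10.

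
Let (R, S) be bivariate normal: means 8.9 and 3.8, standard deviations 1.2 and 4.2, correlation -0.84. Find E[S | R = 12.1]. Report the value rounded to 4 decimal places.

-5.6080

E[S | R=x] = μ_S + ρ(σ_S/σ_R)(x − μ_R) for jointly normal variables.
E[S | R=12.1] = 3.8 + (-0.84)·(4.2/1.2)·(12.1 − (8.9)) = 3.8 + (-2.94)·(3.2) = -5.6080.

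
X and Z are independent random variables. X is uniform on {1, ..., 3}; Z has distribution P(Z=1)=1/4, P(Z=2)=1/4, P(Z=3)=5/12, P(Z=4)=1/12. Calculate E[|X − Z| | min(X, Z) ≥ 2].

11/18

P(min(X, Z) ≥ 2) = 1/2.
Summing |X−Z|·P(x,y) over outcomes with min(X, Z) ≥ 2 gives 11/36.
E[|X − Z| | min(X, Z) ≥ 2] = (11/36) / (1/2) = 11/18.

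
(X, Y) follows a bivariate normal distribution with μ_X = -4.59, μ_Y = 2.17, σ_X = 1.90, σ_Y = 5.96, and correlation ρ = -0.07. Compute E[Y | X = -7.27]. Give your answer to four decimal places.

2.7585

For a bivariate normal, E[Y | X=x] = μ_Y + ρ·(σ_Y/σ_X)·(x − μ_X).
E[Y | X=-7.27] = 2.17 + (-0.07)·(5.96/1.90)·(-7.27 − (-4.59)) = 2.17 + (-0.21958)·(-2.68) = 2.7585.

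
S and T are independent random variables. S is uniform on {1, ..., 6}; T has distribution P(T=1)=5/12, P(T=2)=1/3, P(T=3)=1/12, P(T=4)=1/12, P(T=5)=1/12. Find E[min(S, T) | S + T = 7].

7/4

P(S + T = 7) = 1/6.
Summing min(S,T)·P(x,y) over outcomes with S + T = 7 gives 7/24.
E[min(S, T) | S + T = 7] = (7/24) / (1/6) = 7/4.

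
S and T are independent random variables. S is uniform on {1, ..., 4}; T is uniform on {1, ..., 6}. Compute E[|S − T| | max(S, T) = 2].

2/3

Outcomes with max(S, T) = 2: (1,2), (2,1), (2,2), each with probability 1/24.
E[|S − T| | max(S, T) = 2] = (1 + 1 + 0) / 3 = 2/3.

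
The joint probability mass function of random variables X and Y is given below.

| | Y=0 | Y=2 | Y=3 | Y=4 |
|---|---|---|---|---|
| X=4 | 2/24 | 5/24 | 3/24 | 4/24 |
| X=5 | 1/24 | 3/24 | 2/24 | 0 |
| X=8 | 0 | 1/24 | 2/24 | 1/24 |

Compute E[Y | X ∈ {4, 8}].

47/18

P(X ∈ {4, 8}) = 3/4.
Σ Y·P over the event = 0·(2/24) + 2·(5/24) + 3·(3/24) + 4·(4/24) + 2·(1/24) + 3·(2/24) + 4·(1/24) = 47/24.
E[Y | X ∈ {4, 8}] = (47/24) / (3/4) = 47/18.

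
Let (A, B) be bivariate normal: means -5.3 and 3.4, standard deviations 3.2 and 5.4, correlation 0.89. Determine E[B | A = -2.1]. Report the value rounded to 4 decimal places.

For a bivariate normal, E[B | A=x] = μ_B + ρ·(σ_B/σ_A)·(x − μ_A).
E[B | A=-2.1] = 3.4 + (0.89)·(5.4/3.2)·(-2.1 − (-5.3)) = 3.4 + (1.50188)·(3.2) = 8.2060.

8.2060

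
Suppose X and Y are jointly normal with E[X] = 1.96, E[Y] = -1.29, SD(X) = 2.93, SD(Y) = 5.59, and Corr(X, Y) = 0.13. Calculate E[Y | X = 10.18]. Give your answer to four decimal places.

E[Y | X=x] = μ_Y + ρ(σ_Y/σ_X)(x − μ_X) for jointly normal variables.
E[Y | X=10.18] = -1.29 + (0.13)·(5.59/2.93)·(10.18 − (1.96)) = -1.29 + (0.24802)·(8.22) = 0.7487.

0.7487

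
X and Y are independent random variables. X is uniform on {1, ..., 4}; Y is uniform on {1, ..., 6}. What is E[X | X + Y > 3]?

P(X + Y > 3) = 7/8.
Summing X·P(x,y) over outcomes with X + Y > 3 gives 7/3.
E[X | X + Y > 3] = (7/3) / (7/8) = 8/3.

8/3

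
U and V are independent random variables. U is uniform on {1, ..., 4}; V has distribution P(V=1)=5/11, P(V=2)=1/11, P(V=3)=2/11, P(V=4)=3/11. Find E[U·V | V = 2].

P(V = 2) = 1/11.
Summing UV·P(x,y) over outcomes with V = 2 gives 5/11.
E[U·V | V = 2] = (5/11) / (1/11) = 5.

5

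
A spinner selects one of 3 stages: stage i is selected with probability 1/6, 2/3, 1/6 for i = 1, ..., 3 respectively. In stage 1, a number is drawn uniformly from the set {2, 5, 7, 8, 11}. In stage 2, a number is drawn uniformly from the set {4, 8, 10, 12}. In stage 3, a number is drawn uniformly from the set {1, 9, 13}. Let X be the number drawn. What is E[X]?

362/45

E[X | stage 1] = (2+5+7+8+11)/5 = 33/5.
E[X | stage 2] = (4+8+10+12)/4 = 17/2.
E[X | stage 3] = (1+9+13)/3 = 23/3.
E[X] = (1/6)·(33/5) + (2/3)·(17/2) + (1/6)·(23/3) = 362/45.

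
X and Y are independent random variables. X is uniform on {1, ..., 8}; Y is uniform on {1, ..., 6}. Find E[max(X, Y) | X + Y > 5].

112/19

P(X + Y > 5) = 19/24.
Summing max(X,Y)·P(x,y) over outcomes with X + Y > 5 gives 14/3.
E[max(X, Y) | X + Y > 5] = (14/3) / (19/24) = 112/19.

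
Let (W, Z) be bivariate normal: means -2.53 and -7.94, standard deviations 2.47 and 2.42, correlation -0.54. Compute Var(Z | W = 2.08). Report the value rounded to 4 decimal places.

4.1487

For a bivariate normal, Var(Z | W=x) = σ_Z²(1 − ρ²).
Var(Z | W=2.08) = (2.42)²·(1 − (-0.54)²) = 5.8564·0.7084 = 4.1487.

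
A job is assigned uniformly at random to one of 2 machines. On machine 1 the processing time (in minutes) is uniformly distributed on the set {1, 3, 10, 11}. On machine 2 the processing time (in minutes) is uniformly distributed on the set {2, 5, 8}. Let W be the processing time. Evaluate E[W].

E[W | machine 1] = (1+3+10+11)/4 = 25/4.
E[W | machine 2] = (2+5+8)/3 = 5.
E[W] = (1/2)·(25/4) + (1/2)·(5) = 45/8.

45/8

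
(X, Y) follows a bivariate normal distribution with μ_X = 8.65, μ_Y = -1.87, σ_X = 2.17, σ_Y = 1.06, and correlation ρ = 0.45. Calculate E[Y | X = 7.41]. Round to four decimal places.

-2.1426

For a bivariate normal, E[Y | X=x] = μ_Y + ρ·(σ_Y/σ_X)·(x − μ_X).
E[Y | X=7.41] = -1.87 + (0.45)·(1.06/2.17)·(7.41 − (8.65)) = -1.87 + (0.21982)·(-1.24) = -2.1426.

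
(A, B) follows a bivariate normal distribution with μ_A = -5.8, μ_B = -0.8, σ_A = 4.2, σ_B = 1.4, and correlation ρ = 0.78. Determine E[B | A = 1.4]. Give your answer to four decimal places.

1.0720

The regression of B on A has slope ρ·σ_B/σ_A and passes through (μ_A, μ_B).
E[B | A=1.4] = -0.8 + (0.78)·(1.4/4.2)·(1.4 − (-5.8)) = -0.8 + (0.26)·(7.2) = 1.0720.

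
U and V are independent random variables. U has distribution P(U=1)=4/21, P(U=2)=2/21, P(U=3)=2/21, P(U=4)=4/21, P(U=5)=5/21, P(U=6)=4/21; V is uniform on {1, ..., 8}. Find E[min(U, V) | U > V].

71/29

P(U > V) = 29/84.
Summing min(U,V)·P(x,y) over outcomes with U > V gives 71/84.
E[min(U, V) | U > V] = (71/84) / (29/84) = 71/29.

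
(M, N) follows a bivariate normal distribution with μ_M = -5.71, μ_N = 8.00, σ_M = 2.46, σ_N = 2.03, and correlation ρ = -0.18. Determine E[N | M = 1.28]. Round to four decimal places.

6.9617

The regression of N on M has slope ρ·σ_N/σ_M and passes through (μ_M, μ_N).
E[N | M=1.28] = 8.00 + (-0.18)·(2.03/2.46)·(1.28 − (-5.71)) = 8.00 + (-0.14854)·(6.99) = 6.9617.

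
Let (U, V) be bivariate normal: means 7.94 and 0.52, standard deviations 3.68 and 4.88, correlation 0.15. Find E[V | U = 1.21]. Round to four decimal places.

For a bivariate normal, E[V | U=x] = μ_V + ρ·(σ_V/σ_U)·(x − μ_U).
E[V | U=1.21] = 0.52 + (0.15)·(4.88/3.68)·(1.21 − (7.94)) = 0.52 + (0.19891)·(-6.73) = -0.8187.

-0.8187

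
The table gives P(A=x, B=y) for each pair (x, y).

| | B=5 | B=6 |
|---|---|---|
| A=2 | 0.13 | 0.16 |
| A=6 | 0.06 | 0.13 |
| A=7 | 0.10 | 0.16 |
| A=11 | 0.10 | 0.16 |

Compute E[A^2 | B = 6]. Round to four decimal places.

P(B = 6) = 0.61.
Σ A^2·P over the event = 4·(0.16) + 36·(0.13) + 49·(0.16) + 121·(0.16) = 32.52.
E[A^2 | B = 6] = (32.52) / (0.61) = 53.3115.

53.3115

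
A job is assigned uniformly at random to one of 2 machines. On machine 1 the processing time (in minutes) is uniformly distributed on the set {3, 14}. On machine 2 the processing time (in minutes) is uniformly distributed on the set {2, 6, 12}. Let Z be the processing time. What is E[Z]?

91/12

E[Z | machine 1] = (3+14)/2 = 17/2.
E[Z | machine 2] = (2+6+12)/3 = 20/3.
By the law of total expectation,
E[Z] = (1/2)·(17/2) + (1/2)·(20/3) = 91/12.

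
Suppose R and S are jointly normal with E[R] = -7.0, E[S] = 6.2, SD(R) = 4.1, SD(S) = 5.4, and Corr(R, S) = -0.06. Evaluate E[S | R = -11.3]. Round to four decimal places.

6.5398

The regression of S on R has slope ρ·σ_S/σ_R and passes through (μ_R, μ_S).
E[S | R=-11.3] = 6.2 + (-0.06)·(5.4/4.1)·(-11.3 − (-7.0)) = 6.2 + (-0.079024)·(-4.3) = 6.5398.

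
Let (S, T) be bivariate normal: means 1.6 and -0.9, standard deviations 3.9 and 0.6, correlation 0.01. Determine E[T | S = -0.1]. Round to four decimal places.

-0.9026

The regression of T on S has slope ρ·σ_T/σ_S and passes through (μ_S, μ_T).
E[T | S=-0.1] = -0.9 + (0.01)·(0.6/3.9)·(-0.1 − (1.6)) = -0.9 + (0.0015385)·(-1.7) = -0.9026.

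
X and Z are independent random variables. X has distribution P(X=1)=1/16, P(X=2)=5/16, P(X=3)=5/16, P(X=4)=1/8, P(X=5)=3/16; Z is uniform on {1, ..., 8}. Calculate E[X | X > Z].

124/33

P(X > Z) = 33/128.
Summing X·P(x,y) over outcomes with X > Z gives 31/32.
E[X | X > Z] = (31/32) / (33/128) = 124/33.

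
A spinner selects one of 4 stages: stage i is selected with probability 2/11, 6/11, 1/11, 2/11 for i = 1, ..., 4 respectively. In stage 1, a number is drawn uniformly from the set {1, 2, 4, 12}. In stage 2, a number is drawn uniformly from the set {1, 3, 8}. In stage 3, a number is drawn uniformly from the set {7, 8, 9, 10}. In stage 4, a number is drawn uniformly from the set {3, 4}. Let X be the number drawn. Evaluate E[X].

49/11

E[X | stage 1] = (1+2+4+12)/4 = 19/4.
E[X | stage 2] = (1+3+8)/3 = 4.
E[X | stage 3] = (7+8+9+10)/4 = 17/2.
E[X | stage 4] = (3+4)/2 = 7/2.
By the law of total expectation,
E[X] = (2/11)·(19/4) + (6/11)·(4) + (1/11)·(17/2) + (2/11)·(7/2) = 49/11.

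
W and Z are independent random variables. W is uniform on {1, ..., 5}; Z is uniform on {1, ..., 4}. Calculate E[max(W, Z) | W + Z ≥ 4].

65/17

P(W + Z ≥ 4) = 17/20.
Summing max(W,Z)·P(x,y) over outcomes with W + Z ≥ 4 gives 13/4.
E[max(W, Z) | W + Z ≥ 4] = (13/4) / (17/20) = 65/17.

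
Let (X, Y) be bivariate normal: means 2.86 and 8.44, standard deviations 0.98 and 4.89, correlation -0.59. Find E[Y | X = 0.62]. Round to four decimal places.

15.0345

E[Y | X=x] = μ_Y + ρ(σ_Y/σ_X)(x − μ_X) for jointly normal variables.
E[Y | X=0.62] = 8.44 + (-0.59)·(4.89/0.98)·(0.62 − (2.86)) = 8.44 + (-2.94398)·(-2.24) = 15.0345.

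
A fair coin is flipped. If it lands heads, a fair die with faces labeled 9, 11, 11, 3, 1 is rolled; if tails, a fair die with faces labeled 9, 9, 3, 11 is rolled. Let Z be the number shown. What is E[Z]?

E[Z | heads] = (9+11+11+3+1)/5 = 7.
E[Z | tails] = (9+9+3+11)/4 = 8.
By the law of total expectation,
E[Z] = (1/2)·(7) + (1/2)·(8) = 15/2.

15/2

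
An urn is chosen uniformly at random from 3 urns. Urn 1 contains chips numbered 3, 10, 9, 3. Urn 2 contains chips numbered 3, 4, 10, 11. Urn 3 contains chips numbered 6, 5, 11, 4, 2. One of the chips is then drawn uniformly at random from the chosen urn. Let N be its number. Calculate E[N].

E[N | urn 1] = (3+10+9+3)/4 = 25/4.
E[N | urn 2] = (3+4+10+11)/4 = 7.
E[N | urn 3] = (6+5+11+4+2)/5 = 28/5.
By the law of total expectation,
E[N] = (1/3)·(25/4) + (1/3)·(7) + (1/3)·(28/5) = 377/60.

377/60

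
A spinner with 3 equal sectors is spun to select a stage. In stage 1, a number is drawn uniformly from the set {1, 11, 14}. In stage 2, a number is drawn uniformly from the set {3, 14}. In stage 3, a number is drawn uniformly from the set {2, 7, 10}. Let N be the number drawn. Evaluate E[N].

47/6

E[N | stage 1] = (1+11+14)/3 = 26/3.
E[N | stage 2] = (3+14)/2 = 17/2.
E[N | stage 3] = (2+7+10)/3 = 19/3.
By the law of total expectation,
E[N] = (1/3)·(26/3) + (1/3)·(17/2) + (1/3)·(19/3) = 47/6.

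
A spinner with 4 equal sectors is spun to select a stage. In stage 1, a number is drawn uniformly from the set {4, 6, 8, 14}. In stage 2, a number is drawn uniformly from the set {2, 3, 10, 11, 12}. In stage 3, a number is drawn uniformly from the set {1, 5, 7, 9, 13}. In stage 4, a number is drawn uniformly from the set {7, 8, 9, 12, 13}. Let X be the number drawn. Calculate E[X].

E[X | stage 1] = (4+6+8+14)/4 = 8.
E[X | stage 2] = (2+3+10+11+12)/5 = 38/5.
E[X | stage 3] = (1+5+7+9+13)/5 = 7.
E[X | stage 4] = (7+8+9+12+13)/5 = 49/5.
E[X] = (1/4)·(8) + (1/4)·(38/5) + (1/4)·(7) + (1/4)·(49/5) = 81/10.

81/10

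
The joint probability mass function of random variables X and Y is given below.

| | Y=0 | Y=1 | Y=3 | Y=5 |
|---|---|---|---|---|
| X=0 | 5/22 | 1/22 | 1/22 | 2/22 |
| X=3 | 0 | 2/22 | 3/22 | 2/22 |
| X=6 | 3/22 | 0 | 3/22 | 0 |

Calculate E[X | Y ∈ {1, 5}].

12/7

P(Y ∈ {1, 5}) = 7/22.
Σ X·P over the event = 0·(1/22) + 0·(2/22) + 3·(2/22) + 3·(2/22) = 6/11.
E[X | Y ∈ {1, 5}] = (6/11) / (7/22) = 12/7.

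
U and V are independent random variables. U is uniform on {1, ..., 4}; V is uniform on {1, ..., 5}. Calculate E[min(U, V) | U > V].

5/3

Outcomes with U > V: (2,1), (3,1), (3,2), (4,1), (4,2), (4,3), each with probability 1/20.
E[min(U, V) | U > V] = (1 + 1 + 2 + 1 + 2 + 3) / 6 = 5/3.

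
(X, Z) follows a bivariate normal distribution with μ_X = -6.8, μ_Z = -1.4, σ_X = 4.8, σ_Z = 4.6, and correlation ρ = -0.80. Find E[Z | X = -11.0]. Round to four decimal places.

For a bivariate normal, E[Z | X=x] = μ_Z + ρ·(σ_Z/σ_X)·(x − μ_X).
E[Z | X=-11.0] = -1.4 + (-0.80)·(4.6/4.8)·(-11.0 − (-6.8)) = -1.4 + (-0.76667)·(-4.2) = 1.8200.

1.8200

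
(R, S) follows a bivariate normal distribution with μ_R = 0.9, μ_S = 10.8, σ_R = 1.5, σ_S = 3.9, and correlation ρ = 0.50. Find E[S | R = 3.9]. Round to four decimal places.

14.7000

The regression of S on R has slope ρ·σ_S/σ_R and passes through (μ_R, μ_S).
E[S | R=3.9] = 10.8 + (0.50)·(3.9/1.5)·(3.9 − (0.9)) = 10.8 + (1.3)·(3) = 14.7000.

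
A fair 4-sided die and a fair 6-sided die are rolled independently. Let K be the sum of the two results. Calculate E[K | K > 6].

8

P(K > 6) = 5/12.
Σ over the event: 7·1/6 + 8·1/8 + 9·1/12 + 10·1/24 = 10/3.
E[K | K > 6] = (10/3) / (5/12) = 8.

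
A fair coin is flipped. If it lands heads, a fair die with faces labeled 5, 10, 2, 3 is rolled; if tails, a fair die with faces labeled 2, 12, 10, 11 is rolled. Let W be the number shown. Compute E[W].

55/8

E[W | heads] = (5+10+2+3)/4 = 5.
E[W | tails] = (2+12+10+11)/4 = 35/4.
E[W] = (1/2)·(5) + (1/2)·(35/4) = 55/8.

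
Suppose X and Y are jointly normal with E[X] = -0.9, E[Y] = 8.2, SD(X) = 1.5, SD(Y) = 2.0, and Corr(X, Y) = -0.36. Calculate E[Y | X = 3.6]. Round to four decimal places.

For a bivariate normal, E[Y | X=x] = μ_Y + ρ·(σ_Y/σ_X)·(x − μ_X).
E[Y | X=3.6] = 8.2 + (-0.36)·(2.0/1.5)·(3.6 − (-0.9)) = 8.2 + (-0.48)·(4.5) = 6.0400.

6.0400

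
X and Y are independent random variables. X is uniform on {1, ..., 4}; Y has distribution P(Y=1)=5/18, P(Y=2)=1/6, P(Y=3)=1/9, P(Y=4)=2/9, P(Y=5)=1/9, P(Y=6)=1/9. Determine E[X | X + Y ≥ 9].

11/3

P(X + Y ≥ 9) = 1/12.
Summing X·P(x,y) over outcomes with X + Y ≥ 9 gives 11/36.
E[X | X + Y ≥ 9] = (11/36) / (1/12) = 11/3.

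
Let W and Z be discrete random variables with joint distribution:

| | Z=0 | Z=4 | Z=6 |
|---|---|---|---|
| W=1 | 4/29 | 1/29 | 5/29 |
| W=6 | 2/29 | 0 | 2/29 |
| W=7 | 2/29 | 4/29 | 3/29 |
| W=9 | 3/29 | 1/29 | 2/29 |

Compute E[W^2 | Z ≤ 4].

695/17

P(Z ≤ 4) = 17/29.
Σ W^2·P over the event = 1·(4/29) + 1·(1/29) + 36·(2/29) + 49·(2/29) + 49·(4/29) + 81·(3/29) + 81·(1/29) = 695/29.
E[W^2 | Z ≤ 4] = (695/29) / (17/29) = 695/17.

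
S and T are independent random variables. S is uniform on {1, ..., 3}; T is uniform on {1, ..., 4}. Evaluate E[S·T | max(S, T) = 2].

Outcomes with max(S, T) = 2: (1,2), (2,1), (2,2), each with probability 1/12.
E[S·T | max(S, T) = 2] = (2 + 2 + 4) / 3 = 8/3.

8/3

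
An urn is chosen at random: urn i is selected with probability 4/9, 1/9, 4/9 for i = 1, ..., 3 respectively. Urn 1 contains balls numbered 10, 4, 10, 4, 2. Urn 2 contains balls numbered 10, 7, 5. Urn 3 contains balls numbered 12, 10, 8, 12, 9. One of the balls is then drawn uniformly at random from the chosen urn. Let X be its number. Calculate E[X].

1082/135

E[X | urn 1] = (10+4+10+4+2)/5 = 6.
E[X | urn 2] = (10+7+5)/3 = 22/3.
E[X | urn 3] = (12+10+8+12+9)/5 = 51/5.
E[X] = (4/9)·(6) + (1/9)·(22/3) + (4/9)·(51/5) = 1082/135.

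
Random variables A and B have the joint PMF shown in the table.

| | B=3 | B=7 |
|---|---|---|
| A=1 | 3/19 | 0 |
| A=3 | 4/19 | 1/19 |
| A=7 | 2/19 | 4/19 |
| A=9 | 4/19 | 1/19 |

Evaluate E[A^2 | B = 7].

P(B = 7) = 6/19.
Σ A^2·P over the event = 9·(1/19) + 49·(4/19) + 81·(1/19) = 286/19.
E[A^2 | B = 7] = (286/19) / (6/19) = 143/3.

143/3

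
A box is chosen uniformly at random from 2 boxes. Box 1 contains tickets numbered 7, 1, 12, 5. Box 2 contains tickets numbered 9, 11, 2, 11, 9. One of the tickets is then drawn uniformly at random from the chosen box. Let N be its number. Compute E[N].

293/40

E[N | box 1] = (7+1+12+5)/4 = 25/4.
E[N | box 2] = (9+11+2+11+9)/5 = 42/5.
E[N] = (1/2)·(25/4) + (1/2)·(42/5) = 293/40.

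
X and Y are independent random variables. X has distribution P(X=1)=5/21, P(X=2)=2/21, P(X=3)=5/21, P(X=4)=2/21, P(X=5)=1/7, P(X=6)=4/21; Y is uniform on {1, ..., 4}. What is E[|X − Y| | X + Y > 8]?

P(X + Y > 8) = 11/84.
Summing |X−Y|·P(x,y) over outcomes with X + Y > 8 gives 23/84.
E[|X − Y| | X + Y > 8] = (23/84) / (11/84) = 23/11.

23/11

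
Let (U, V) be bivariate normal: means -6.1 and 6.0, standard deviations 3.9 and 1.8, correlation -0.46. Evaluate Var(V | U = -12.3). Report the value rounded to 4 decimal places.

The conditional variance in a bivariate normal is σ_V²(1 − ρ²), independent of x.
Var(V | U=-12.3) = (1.8)²·(1 − (-0.46)²) = 3.24·0.7884 = 2.5544.

2.5544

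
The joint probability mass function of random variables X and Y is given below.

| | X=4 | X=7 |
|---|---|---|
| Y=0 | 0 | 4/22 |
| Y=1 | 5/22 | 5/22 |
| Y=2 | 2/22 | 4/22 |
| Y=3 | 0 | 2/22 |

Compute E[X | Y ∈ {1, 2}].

91/16

P(Y ∈ {1, 2}) = 8/11.
Σ X·P over the event = 4·(5/22) + 4·(2/22) + 7·(5/22) + 7·(4/22) = 91/22.
E[X | Y ∈ {1, 2}] = (91/22) / (8/11) = 91/16.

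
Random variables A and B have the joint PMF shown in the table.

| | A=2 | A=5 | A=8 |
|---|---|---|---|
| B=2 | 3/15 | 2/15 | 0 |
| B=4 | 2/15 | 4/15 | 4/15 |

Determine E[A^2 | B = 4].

182/5

P(B = 4) = 2/3.
Summing A^2·P(A=x,B=y) over the conditioning event gives 364/15.
E[A^2 | B = 4] = (364/15) / (2/3) = 182/5.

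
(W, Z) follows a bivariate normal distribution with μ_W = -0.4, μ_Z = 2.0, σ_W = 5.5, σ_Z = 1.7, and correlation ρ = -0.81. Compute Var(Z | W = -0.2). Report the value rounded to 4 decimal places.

The conditional variance in a bivariate normal is σ_Z²(1 − ρ²), independent of x.
Var(Z | W=-0.2) = (1.7)²·(1 − (-0.81)²) = 2.89·0.3439 = 0.9939.

0.9939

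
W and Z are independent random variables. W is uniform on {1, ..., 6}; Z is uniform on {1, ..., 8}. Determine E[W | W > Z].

14/3

P(W > Z) = 5/16.
Summing W·P(x,y) over outcomes with W > Z gives 35/24.
E[W | W > Z] = (35/24) / (5/16) = 14/3.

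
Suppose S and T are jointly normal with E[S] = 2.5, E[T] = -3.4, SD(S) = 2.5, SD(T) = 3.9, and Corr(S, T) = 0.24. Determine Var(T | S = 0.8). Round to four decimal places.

The conditional variance in a bivariate normal is σ_T²(1 − ρ²), independent of x.
Var(T | S=0.8) = (3.9)²·(1 − (0.24)²) = 15.21·0.9424 = 14.3339.

14.3339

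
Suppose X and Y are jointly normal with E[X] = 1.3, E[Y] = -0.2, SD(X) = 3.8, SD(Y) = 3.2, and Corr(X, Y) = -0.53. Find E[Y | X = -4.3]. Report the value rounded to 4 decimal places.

2.2994

The regression of Y on X has slope ρ·σ_Y/σ_X and passes through (μ_X, μ_Y).
E[Y | X=-4.3] = -0.2 + (-0.53)·(3.2/3.8)·(-4.3 − (1.3)) = -0.2 + (-0.44632)·(-5.6) = 2.2994.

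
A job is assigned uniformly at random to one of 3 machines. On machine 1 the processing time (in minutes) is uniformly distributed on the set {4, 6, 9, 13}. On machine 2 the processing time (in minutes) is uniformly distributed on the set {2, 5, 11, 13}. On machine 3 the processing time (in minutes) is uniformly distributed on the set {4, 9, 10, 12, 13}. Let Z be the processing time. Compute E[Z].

169/20

E[Z | machine 1] = (4+6+9+13)/4 = 8.
E[Z | machine 2] = (2+5+11+13)/4 = 31/4.
E[Z | machine 3] = (4+9+10+12+13)/5 = 48/5.
E[Z] = (1/3)·(8) + (1/3)·(31/4) + (1/3)·(48/5) = 169/20.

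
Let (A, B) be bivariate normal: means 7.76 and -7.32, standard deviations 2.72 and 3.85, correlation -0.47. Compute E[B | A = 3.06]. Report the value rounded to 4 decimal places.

-4.1933

For a bivariate normal, E[B | A=x] = μ_B + ρ·(σ_B/σ_A)·(x − μ_A).
E[B | A=3.06] = -7.32 + (-0.47)·(3.85/2.72)·(3.06 − (7.76)) = -7.32 + (-0.66526)·(-4.7) = -4.1933.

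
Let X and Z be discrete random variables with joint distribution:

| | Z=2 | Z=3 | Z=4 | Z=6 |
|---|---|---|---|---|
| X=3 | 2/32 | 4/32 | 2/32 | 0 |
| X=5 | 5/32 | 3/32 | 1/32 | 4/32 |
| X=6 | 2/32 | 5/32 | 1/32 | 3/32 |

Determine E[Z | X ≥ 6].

P(X ≥ 6) = 11/32.
Summing Z·P(X=x,Z=y) over the conditioning event gives 41/32.
E[Z | X ≥ 6] = (41/32) / (11/32) = 41/11.

41/11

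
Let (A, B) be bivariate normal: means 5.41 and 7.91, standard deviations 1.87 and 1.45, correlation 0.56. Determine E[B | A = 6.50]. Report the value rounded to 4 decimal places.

8.3833

The regression of B on A has slope ρ·σ_B/σ_A and passes through (μ_A, μ_B).
E[B | A=6.50] = 7.91 + (0.56)·(1.45/1.87)·(6.50 − (5.41)) = 7.91 + (0.43422)·(1.09) = 8.3833.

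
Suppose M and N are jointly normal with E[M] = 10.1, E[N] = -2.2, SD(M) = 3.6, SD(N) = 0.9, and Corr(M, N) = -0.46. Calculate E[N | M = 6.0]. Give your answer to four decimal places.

-1.7285

The regression of N on M has slope ρ·σ_N/σ_M and passes through (μ_M, μ_N).
E[N | M=6.0] = -2.2 + (-0.46)·(0.9/3.6)·(6.0 − (10.1)) = -2.2 + (-0.115)·(-4.1) = -1.7285.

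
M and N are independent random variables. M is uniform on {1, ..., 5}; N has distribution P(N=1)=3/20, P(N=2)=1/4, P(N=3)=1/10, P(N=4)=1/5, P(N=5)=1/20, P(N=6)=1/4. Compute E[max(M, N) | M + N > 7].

P(M + N > 7) = 33/100.
Summing max(M,N)·P(x,y) over outcomes with M + N > 7 gives 181/100.
E[max(M, N) | M + N > 7] = (181/100) / (33/100) = 181/33.

181/33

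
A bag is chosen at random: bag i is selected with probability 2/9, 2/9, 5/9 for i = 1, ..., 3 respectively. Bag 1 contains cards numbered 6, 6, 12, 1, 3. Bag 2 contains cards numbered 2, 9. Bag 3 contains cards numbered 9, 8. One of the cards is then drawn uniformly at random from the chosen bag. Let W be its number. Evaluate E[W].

E[W | bag 1] = (6+6+12+1+3)/5 = 28/5.
E[W | bag 2] = (2+9)/2 = 11/2.
E[W | bag 3] = (9+8)/2 = 17/2.
By the law of total expectation,
E[W] = (2/9)·(28/5) + (2/9)·(11/2) + (5/9)·(17/2) = 647/90.

647/90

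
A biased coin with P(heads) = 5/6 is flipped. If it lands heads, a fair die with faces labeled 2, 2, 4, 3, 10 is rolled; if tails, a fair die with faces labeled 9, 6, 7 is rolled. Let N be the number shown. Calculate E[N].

E[N | heads] = (2+2+4+3+10)/5 = 21/5.
E[N | tails] = (9+6+7)/3 = 22/3.
E[N] = (5/6)·(21/5) + (1/6)·(22/3) = 85/18.

85/18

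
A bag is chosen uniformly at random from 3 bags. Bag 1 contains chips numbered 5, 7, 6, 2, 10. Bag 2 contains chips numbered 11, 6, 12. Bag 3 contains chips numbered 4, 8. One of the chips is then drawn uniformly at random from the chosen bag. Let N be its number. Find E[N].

E[N | bag 1] = (5+7+6+2+10)/5 = 6.
E[N | bag 2] = (11+6+12)/3 = 29/3.
E[N | bag 3] = (4+8)/2 = 6.
E[N] = (1/3)·(6) + (1/3)·(29/3) + (1/3)·(6) = 65/9.

65/9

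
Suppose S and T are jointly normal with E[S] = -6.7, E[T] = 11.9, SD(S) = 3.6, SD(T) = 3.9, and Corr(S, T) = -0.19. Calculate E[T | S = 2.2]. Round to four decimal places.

10.0681

The regression of T on S has slope ρ·σ_T/σ_S and passes through (μ_S, μ_T).
E[T | S=2.2] = 11.9 + (-0.19)·(3.9/3.6)·(2.2 − (-6.7)) = 11.9 + (-0.20583)·(8.9) = 10.0681.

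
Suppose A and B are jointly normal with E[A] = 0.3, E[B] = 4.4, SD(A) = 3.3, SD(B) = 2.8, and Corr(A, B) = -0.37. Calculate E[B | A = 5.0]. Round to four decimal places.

2.9245

E[B | A=x] = μ_B + ρ(σ_B/σ_A)(x − μ_A) for jointly normal variables.
E[B | A=5.0] = 4.4 + (-0.37)·(2.8/3.3)·(5.0 − (0.3)) = 4.4 + (-0.31394)·(4.7) = 2.9245.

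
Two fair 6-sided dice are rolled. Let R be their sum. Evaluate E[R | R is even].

7

P(R is even) = 1/2.
Σ over the event: 2·1/36 + 4·1/12 + 6·5/36 + 8·5/36 + 10·1/12 + 12·1/36 = 7/2.
E[R | R is even] = (7/2) / (1/2) = 7.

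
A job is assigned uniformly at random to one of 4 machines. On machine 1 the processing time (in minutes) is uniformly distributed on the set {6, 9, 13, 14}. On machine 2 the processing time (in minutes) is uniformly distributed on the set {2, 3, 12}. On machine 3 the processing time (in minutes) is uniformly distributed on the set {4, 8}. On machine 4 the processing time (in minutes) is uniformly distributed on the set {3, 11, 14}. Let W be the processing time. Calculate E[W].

63/8

E[W | machine 1] = (6+9+13+14)/4 = 21/2.
E[W | machine 2] = (2+3+12)/3 = 17/3.
E[W | machine 3] = (4+8)/2 = 6.
E[W | machine 4] = (3+11+14)/3 = 28/3.
By the law of total expectation,
E[W] = (1/4)·(21/2) + (1/4)·(17/3) + (1/4)·(6) + (1/4)·(28/3) = 63/8.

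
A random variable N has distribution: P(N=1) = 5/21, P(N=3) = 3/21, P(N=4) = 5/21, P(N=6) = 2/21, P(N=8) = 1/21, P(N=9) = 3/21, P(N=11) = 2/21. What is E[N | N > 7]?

19/2

P(N > 7) = 2/7.
Σ over the event: 8·1/21 + 9·1/7 + 11·2/21 = 19/7.
E[N | N > 7] = (19/7) / (2/7) = 19/2.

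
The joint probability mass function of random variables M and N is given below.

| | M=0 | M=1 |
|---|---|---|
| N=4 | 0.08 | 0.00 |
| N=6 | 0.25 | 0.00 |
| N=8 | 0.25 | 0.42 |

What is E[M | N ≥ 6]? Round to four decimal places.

0.4565

P(N ≥ 6) = 0.92.
Σ M·P over the event = 0·(0.25) + 0·(0.25) + 1·(0.42) = 0.42.
E[M | N ≥ 6] = (0.42) / (0.92) = 0.4565.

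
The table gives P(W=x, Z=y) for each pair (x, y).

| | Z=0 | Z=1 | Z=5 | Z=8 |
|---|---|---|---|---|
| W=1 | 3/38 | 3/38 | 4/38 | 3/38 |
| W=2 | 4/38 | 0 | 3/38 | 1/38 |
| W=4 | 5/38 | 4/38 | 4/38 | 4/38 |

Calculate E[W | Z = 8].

21/8

P(Z = 8) = 4/19.
Σ W·P over the event = 1·(3/38) + 2·(1/38) + 4·(4/38) = 21/38.
E[W | Z = 8] = (21/38) / (4/19) = 21/8.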